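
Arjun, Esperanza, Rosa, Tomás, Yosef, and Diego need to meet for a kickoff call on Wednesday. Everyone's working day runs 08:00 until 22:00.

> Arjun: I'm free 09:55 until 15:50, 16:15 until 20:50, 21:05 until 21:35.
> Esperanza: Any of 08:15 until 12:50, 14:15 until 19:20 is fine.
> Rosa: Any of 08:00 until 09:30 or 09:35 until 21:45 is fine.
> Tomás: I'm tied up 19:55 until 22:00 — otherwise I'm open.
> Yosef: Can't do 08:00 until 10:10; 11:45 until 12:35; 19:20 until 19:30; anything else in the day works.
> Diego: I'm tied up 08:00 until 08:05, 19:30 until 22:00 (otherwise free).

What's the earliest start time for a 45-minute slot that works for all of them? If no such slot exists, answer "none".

Arjun free: 09:55-15:50, 16:15-20:50, 21:05-21:35.
Esperanza free: 08:15-12:50, 14:15-19:20.
Rosa free: 08:00-09:30, 09:35-21:45.
Tomás free: 08:00-19:55 (invert busy blocks within the working day).
Yosef free: 10:10-11:45, 12:35-19:20, 19:30-22:00 (invert busy blocks within the working day).
Diego free: 08:05-19:30 (invert busy blocks within the working day).
Arjun ∩ Esperanza: 09:55-12:50, 14:15-15:50, 16:15-19:20.
Arjun ∩ Esperanza ∩ Rosa: 09:55-12:50, 14:15-15:50, 16:15-19:20.
Arjun ∩ Esperanza ∩ Rosa ∩ Tomás: 09:55-12:50, 14:15-15:50, 16:15-19:20.
Arjun ∩ Esperanza ∩ Rosa ∩ Tomás ∩ Yosef: 10:10-11:45, 12:35-12:50, 14:15-15:50, 16:15-19:20.
Arjun ∩ Esperanza ∩ Rosa ∩ Tomás ∩ Yosef ∩ Diego: 10:10-11:45, 12:35-12:50, 14:15-15:50, 16:15-19:20.
The first common window of at least 45 minutes is 10:10-11:45, so the earliest start is 10:10.

10:10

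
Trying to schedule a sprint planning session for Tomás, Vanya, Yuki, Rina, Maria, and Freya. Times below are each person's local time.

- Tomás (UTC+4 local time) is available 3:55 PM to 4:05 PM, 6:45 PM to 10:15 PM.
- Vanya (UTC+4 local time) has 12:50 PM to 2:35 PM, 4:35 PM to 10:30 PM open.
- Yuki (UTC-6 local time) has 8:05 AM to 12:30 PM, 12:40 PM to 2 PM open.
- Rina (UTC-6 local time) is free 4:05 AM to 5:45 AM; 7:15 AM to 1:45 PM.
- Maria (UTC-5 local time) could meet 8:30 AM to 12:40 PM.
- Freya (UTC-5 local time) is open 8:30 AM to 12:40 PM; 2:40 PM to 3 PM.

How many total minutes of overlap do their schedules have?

175

Tomás in UTC: 11:55-12:05, 14:45-18:15 (subtract 4h to convert from UTC+4).
Vanya in UTC: 08:50-10:35, 12:35-18:30 (subtract 4h to convert from UTC+4).
Yuki in UTC: 14:05-18:30, 18:40-20:00 (add 6h to convert from UTC-6).
Rina in UTC: 10:05-11:45, 13:15-19:45 (add 6h to convert from UTC-6).
Maria in UTC: 13:30-17:40 (add 5h to convert from UTC-5).
Freya in UTC: 13:30-17:40, 19:40-20:00 (add 5h to convert from UTC-5).
Tomás ∩ Vanya: 14:45-18:15.
Tomás ∩ Vanya ∩ Yuki: 14:45-18:15.
Tomás ∩ Vanya ∩ Yuki ∩ Rina: 14:45-18:15.
Tomás ∩ Vanya ∩ Yuki ∩ Rina ∩ Maria: 14:45-17:40.
Tomás ∩ Vanya ∩ Yuki ∩ Rina ∩ Maria ∩ Freya: 14:45-17:40.
That's a single block of 175 minutes.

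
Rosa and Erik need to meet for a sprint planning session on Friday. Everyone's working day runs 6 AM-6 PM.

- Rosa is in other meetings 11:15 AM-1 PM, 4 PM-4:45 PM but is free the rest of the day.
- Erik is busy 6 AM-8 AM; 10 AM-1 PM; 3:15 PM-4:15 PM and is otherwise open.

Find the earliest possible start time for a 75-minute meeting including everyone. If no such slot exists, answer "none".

Rosa free: 06:00-11:15, 13:00-16:00, 16:45-18:00 (invert busy blocks within the working day).
Erik free: 08:00-10:00, 13:00-15:15, 16:15-18:00 (invert busy blocks within the working day).
Rosa ∩ Erik: 08:00-10:00, 13:00-15:15, 16:45-18:00.
The first common window of at least 75 minutes is 08:00-10:00, so the earliest start is 08:00.

08:00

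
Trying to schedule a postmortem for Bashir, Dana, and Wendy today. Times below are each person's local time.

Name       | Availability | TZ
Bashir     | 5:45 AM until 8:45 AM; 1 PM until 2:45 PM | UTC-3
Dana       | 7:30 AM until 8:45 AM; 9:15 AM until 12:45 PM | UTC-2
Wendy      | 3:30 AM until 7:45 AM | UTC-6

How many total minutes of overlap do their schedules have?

105

Bashir in UTC: 08:45-11:45, 16:00-17:45 (add 3h to convert from UTC-3).
Dana in UTC: 09:30-10:45, 11:15-14:45 (add 2h to convert from UTC-2).
Wendy in UTC: 09:30-13:45 (add 6h to convert from UTC-6).
Bashir ∩ Dana: 09:30-10:45, 11:15-11:45.
Bashir ∩ Dana ∩ Wendy: 09:30-10:45, 11:15-11:45.
Those are the intersection windows.
Summing the common windows: 75 + 30 = 105 minutes.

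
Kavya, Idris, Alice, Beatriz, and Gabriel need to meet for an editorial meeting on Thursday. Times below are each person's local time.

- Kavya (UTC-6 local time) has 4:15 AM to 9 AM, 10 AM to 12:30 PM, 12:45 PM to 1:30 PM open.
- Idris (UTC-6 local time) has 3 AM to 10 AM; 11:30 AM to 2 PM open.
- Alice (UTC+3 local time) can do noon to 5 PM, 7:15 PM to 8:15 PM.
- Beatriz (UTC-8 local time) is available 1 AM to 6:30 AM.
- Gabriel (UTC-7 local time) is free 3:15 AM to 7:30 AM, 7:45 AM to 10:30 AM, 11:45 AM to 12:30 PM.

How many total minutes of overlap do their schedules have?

225

Kavya in UTC: 10:15-15:00, 16:00-18:30, 18:45-19:30 (add 6h to convert from UTC-6).
Idris in UTC: 09:00-16:00, 17:30-20:00 (add 6h to convert from UTC-6).
Alice in UTC: 09:00-14:00, 16:15-17:15 (subtract 3h to convert from UTC+3).
Beatriz in UTC: 09:00-14:30 (add 8h to convert from UTC-8).
Gabriel in UTC: 10:15-14:30, 14:45-17:30, 18:45-19:30 (add 7h to convert from UTC-7).
Kavya ∩ Idris: 10:15-15:00, 17:30-18:30, 18:45-19:30.
Kavya ∩ Idris ∩ Alice: 10:15-14:00.
Kavya ∩ Idris ∩ Alice ∩ Beatriz: 10:15-14:00.
Kavya ∩ Idris ∩ Alice ∩ Beatriz ∩ Gabriel: 10:15-14:00.
That's a single block of 225 minutes.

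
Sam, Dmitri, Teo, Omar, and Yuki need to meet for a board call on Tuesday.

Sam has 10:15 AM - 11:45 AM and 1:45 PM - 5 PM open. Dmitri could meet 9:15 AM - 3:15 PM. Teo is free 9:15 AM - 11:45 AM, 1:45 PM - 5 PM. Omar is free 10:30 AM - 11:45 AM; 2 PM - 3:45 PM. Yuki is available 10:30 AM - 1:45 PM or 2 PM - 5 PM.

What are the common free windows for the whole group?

10:30-11:45, 14:00-15:15

Sam ∩ Dmitri: 10:15-11:45, 13:45-15:15.
Sam ∩ Dmitri ∩ Teo: 10:15-11:45, 13:45-15:15.
Sam ∩ Dmitri ∩ Teo ∩ Omar: 10:30-11:45, 14:00-15:15.
Sam ∩ Dmitri ∩ Teo ∩ Omar ∩ Yuki: 10:30-11:45, 14:00-15:15.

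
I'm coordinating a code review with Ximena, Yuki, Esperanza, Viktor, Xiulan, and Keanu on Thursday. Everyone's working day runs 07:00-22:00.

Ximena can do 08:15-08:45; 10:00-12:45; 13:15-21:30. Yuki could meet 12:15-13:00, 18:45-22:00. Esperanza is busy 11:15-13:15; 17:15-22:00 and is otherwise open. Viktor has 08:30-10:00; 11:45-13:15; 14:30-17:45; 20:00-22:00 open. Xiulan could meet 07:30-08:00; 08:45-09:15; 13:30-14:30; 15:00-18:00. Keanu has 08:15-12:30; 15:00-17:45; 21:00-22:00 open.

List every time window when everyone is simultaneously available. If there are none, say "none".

Ximena free: 08:15-08:45, 10:00-12:45, 13:15-21:30.
Yuki free: 12:15-13:00, 18:45-22:00.
Esperanza free: 07:00-11:15, 13:15-17:15 (invert busy blocks within the working day).
Viktor free: 08:30-10:00, 11:45-13:15, 14:30-17:45, 20:00-22:00.
Xiulan free: 07:30-08:00, 08:45-09:15, 13:30-14:30, 15:00-18:00.
Keanu free: 08:15-12:30, 15:00-17:45, 21:00-22:00.
Ximena ∩ Yuki: 12:15-12:45, 18:45-21:30.
Ximena ∩ Yuki ∩ Esperanza: ∅.
Ximena ∩ Yuki ∩ Esperanza ∩ Viktor: ∅.
Ximena ∩ Yuki ∩ Esperanza ∩ Viktor ∩ Xiulan: ∅.
Ximena ∩ Yuki ∩ Esperanza ∩ Viktor ∩ Xiulan ∩ Keanu: ∅.
There is no time when everyone is free.

none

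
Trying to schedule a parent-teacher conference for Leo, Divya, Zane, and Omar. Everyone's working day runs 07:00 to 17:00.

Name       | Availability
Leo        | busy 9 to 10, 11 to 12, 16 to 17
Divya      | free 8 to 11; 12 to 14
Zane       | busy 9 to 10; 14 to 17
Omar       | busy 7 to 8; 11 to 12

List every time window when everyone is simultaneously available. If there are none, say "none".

Leo free: 07:00-09:00, 10:00-11:00, 12:00-16:00 (invert busy blocks within the working day).
Divya free: 08:00-11:00, 12:00-14:00.
Zane free: 07:00-09:00, 10:00-14:00 (invert busy blocks within the working day).
Omar free: 08:00-11:00, 12:00-17:00 (invert busy blocks within the working day).
Leo ∩ Divya: 08:00-09:00, 10:00-11:00, 12:00-14:00.
Leo ∩ Divya ∩ Zane: 08:00-09:00, 10:00-11:00, 12:00-14:00.
Leo ∩ Divya ∩ Zane ∩ Omar: 08:00-09:00, 10:00-11:00, 12:00-14:00.

08:00-09:00, 10:00-11:00, 12:00-14:00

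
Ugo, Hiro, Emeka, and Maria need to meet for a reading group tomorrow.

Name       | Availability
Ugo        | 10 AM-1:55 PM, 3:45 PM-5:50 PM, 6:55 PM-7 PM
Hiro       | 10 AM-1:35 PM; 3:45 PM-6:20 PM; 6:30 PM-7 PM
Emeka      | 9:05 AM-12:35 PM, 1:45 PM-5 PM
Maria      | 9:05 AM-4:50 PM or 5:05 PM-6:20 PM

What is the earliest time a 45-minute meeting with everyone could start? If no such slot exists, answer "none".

10:00

Ugo ∩ Hiro: 10:00-13:35, 15:45-17:50, 18:55-19:00.
Ugo ∩ Hiro ∩ Emeka: 10:00-12:35, 15:45-17:00.
Ugo ∩ Hiro ∩ Emeka ∩ Maria: 10:00-12:35, 15:45-16:50.
The first common window of at least 45 minutes is 10:00-12:35, so the earliest start is 10:00.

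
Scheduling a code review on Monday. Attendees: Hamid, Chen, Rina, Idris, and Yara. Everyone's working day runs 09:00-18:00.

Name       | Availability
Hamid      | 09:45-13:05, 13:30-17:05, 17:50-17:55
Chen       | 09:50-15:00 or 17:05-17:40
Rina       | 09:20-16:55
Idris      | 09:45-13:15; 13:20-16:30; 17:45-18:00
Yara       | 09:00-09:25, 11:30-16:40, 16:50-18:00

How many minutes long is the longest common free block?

Hamid ∩ Chen: 09:50-13:05, 13:30-15:00.
Hamid ∩ Chen ∩ Rina: 09:50-13:05, 13:30-15:00.
Hamid ∩ Chen ∩ Rina ∩ Idris: 09:50-13:05, 13:30-15:00.
Hamid ∩ Chen ∩ Rina ∩ Idris ∩ Yara: 11:30-13:05, 13:30-15:00.
The longest is 11:30-13:05 at 95 minutes.

95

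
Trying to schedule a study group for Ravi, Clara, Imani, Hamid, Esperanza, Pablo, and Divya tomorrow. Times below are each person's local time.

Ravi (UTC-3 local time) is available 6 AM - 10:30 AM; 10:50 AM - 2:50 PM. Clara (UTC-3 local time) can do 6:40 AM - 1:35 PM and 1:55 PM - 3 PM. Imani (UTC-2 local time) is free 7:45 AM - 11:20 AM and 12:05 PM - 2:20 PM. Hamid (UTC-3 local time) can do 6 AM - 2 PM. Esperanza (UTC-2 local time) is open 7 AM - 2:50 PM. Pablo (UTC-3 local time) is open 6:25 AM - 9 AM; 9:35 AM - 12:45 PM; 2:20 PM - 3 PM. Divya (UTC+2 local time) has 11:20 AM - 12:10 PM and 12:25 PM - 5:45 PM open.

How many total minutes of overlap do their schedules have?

265

Ravi in UTC: 09:00-13:30, 13:50-17:50 (add 3h to convert from UTC-3).
Clara in UTC: 09:40-16:35, 16:55-18:00 (add 3h to convert from UTC-3).
Imani in UTC: 09:45-13:20, 14:05-16:20 (add 2h to convert from UTC-2).
Hamid in UTC: 09:00-17:00 (add 3h to convert from UTC-3).
Esperanza in UTC: 09:00-16:50 (add 2h to convert from UTC-2).
Pablo in UTC: 09:25-12:00, 12:35-15:45, 17:20-18:00 (add 3h to convert from UTC-3).
Divya in UTC: 09:20-10:10, 10:25-15:45 (subtract 2h to convert from UTC+2).
Ravi ∩ Clara: 09:40-13:30, 13:50-16:35, 16:55-17:50.
Ravi ∩ Clara ∩ Imani: 09:45-13:20, 14:05-16:20.
Ravi ∩ Clara ∩ Imani ∩ Hamid: 09:45-13:20, 14:05-16:20.
Ravi ∩ Clara ∩ Imani ∩ Hamid ∩ Esperanza: 09:45-13:20, 14:05-16:20.
Ravi ∩ Clara ∩ Imani ∩ Hamid ∩ Esperanza ∩ Pablo: 09:45-12:00, 12:35-13:20, 14:05-15:45.
Ravi ∩ Clara ∩ Imani ∩ Hamid ∩ Esperanza ∩ Pablo ∩ Divya: 09:45-10:10, 10:25-12:00, 12:35-13:20, 14:05-15:45.
Summing the common windows: 25 + 95 + 45 + 100 = 265 minutes.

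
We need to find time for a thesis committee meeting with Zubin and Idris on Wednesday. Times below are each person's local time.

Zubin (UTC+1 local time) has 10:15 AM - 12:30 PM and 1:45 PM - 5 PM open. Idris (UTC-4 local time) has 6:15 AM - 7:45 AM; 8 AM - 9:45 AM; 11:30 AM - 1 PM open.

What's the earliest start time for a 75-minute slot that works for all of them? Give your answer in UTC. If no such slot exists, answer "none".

10:15

Zubin in UTC: 09:15-11:30, 12:45-16:00 (subtract 1h to convert from UTC+1).
Idris in UTC: 10:15-11:45, 12:00-13:45, 15:30-17:00 (add 4h to convert from UTC-4).
Zubin ∩ Idris: 10:15-11:30, 12:45-13:45, 15:30-16:00.
So the common availability across everyone is 10:15-11:30, 12:45-13:45, 15:30-16:00.
The first common window of at least 75 minutes is 10:15-11:30, so the earliest start is 10:15.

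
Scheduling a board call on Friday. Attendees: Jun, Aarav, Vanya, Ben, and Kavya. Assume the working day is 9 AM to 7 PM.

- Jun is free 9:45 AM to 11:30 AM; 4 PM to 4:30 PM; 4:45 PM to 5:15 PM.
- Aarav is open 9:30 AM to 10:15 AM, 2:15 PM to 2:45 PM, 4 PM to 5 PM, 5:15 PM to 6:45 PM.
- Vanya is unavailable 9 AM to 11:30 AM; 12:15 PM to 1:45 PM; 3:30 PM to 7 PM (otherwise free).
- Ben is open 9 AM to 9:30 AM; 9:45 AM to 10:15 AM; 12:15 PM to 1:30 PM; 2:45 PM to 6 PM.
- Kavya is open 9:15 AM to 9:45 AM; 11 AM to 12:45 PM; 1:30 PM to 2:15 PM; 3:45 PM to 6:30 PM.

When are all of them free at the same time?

Jun free: 09:45-11:30, 16:00-16:30, 16:45-17:15.
Aarav free: 09:30-10:15, 14:15-14:45, 16:00-17:00, 17:15-18:45.
Vanya free: 11:30-12:15, 13:45-15:30 (invert busy blocks within the working day).
Ben free: 09:00-09:30, 09:45-10:15, 12:15-13:30, 14:45-18:00.
Kavya free: 09:15-09:45, 11:00-12:45, 13:30-14:15, 15:45-18:30.
Jun ∩ Aarav: 09:45-10:15, 16:00-16:30, 16:45-17:00.
Jun ∩ Aarav ∩ Vanya: ∅.
Jun ∩ Aarav ∩ Vanya ∩ Ben: ∅.
Jun ∩ Aarav ∩ Vanya ∩ Ben ∩ Kavya: ∅.
There is no time when everyone is free.

none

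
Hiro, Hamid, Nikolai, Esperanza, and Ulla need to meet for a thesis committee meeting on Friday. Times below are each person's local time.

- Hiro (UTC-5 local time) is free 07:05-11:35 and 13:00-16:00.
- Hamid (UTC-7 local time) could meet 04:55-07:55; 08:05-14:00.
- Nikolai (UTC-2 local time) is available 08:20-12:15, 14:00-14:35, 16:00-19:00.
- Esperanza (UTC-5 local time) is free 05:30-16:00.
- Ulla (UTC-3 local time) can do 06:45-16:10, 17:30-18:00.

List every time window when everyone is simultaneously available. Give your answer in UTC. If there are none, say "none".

12:05-14:15, 16:00-16:35, 18:00-19:10, 20:30-21:00

Hiro in UTC: 12:05-16:35, 18:00-21:00 (add 5h to convert from UTC-5).
Hamid in UTC: 11:55-14:55, 15:05-21:00 (add 7h to convert from UTC-7).
Nikolai in UTC: 10:20-14:15, 16:00-16:35, 18:00-21:00 (add 2h to convert from UTC-2).
Esperanza in UTC: 10:30-21:00 (add 5h to convert from UTC-5).
Ulla in UTC: 09:45-19:10, 20:30-21:00 (add 3h to convert from UTC-3).
Hiro ∩ Hamid: 12:05-14:55, 15:05-16:35, 18:00-21:00.
Hiro ∩ Hamid ∩ Nikolai: 12:05-14:15, 16:00-16:35, 18:00-21:00.
Hiro ∩ Hamid ∩ Nikolai ∩ Esperanza: 12:05-14:15, 16:00-16:35, 18:00-21:00.
Hiro ∩ Hamid ∩ Nikolai ∩ Esperanza ∩ Ulla: 12:05-14:15, 16:00-16:35, 18:00-19:10, 20:30-21:00.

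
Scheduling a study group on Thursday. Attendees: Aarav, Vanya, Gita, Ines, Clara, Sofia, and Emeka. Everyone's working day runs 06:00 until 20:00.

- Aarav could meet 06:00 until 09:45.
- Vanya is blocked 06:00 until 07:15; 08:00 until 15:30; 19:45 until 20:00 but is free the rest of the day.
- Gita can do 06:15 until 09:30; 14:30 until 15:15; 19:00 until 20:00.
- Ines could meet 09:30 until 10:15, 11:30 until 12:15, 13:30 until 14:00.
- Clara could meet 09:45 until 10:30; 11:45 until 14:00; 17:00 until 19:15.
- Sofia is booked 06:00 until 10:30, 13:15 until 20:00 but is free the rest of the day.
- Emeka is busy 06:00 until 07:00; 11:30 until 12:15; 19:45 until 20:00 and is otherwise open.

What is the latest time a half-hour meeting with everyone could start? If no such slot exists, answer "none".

Aarav free: 06:00-09:45.
Vanya free: 07:15-08:00, 15:30-19:45 (invert busy blocks within the working day).
Gita free: 06:15-09:30, 14:30-15:15, 19:00-20:00.
Ines free: 09:30-10:15, 11:30-12:15, 13:30-14:00.
Clara free: 09:45-10:30, 11:45-14:00, 17:00-19:15.
Sofia free: 10:30-13:15 (invert busy blocks within the working day).
Emeka free: 07:00-11:30, 12:15-19:45 (invert busy blocks within the working day).
Aarav ∩ Vanya: 07:15-08:00.
Aarav ∩ Vanya ∩ Gita: 07:15-08:00.
Aarav ∩ Vanya ∩ Gita ∩ Ines: ∅.
Aarav ∩ Vanya ∩ Gita ∩ Ines ∩ Clara: ∅.
Aarav ∩ Vanya ∩ Gita ∩ Ines ∩ Clara ∩ Sofia: ∅.
Aarav ∩ Vanya ∩ Gita ∩ Ines ∩ Clara ∩ Sofia ∩ Emeka: ∅.
There is no time when everyone is free.
No common window is at least 30 minutes long.

none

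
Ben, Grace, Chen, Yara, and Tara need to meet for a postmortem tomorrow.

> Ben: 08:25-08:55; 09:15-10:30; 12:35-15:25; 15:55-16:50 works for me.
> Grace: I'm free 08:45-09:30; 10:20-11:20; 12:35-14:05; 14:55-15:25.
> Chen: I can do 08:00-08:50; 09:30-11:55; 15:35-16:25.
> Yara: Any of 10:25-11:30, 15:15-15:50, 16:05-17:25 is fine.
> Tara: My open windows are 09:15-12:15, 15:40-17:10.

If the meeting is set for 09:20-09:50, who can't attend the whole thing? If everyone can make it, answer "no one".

Ben: free for 09:20-09:50. Grace: not fully free for 09:20-09:50. Chen: not fully free for 09:20-09:50. Yara: not fully free for 09:20-09:50. Tara: free for 09:20-09:50.

Chen, Grace, Yara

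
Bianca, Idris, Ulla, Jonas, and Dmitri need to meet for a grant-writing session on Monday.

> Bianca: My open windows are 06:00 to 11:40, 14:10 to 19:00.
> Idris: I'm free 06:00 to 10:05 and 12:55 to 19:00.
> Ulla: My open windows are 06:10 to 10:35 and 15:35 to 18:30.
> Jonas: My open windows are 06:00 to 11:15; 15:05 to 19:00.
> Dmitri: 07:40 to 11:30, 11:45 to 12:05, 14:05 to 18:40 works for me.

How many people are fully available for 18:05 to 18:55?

Bianca, Idris, and Jonas can make the full 18:05-18:55 slot — that's 3.

3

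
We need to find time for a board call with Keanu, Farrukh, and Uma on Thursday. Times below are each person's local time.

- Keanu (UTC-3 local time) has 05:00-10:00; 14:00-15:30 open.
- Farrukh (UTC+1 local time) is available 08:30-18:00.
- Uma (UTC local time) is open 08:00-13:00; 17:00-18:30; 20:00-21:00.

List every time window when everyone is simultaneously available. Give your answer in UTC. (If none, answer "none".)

Keanu in UTC: 08:00-13:00, 17:00-18:30 (add 3h to convert from UTC-3).
Farrukh in UTC: 07:30-17:00 (subtract 1h to convert from UTC+1).
Uma in UTC: 08:00-13:00, 17:00-18:30, 20:00-21:00.
Keanu ∩ Farrukh: 08:00-13:00.
Keanu ∩ Farrukh ∩ Uma: 08:00-13:00.
Those are the intersection windows.

08:00-13:00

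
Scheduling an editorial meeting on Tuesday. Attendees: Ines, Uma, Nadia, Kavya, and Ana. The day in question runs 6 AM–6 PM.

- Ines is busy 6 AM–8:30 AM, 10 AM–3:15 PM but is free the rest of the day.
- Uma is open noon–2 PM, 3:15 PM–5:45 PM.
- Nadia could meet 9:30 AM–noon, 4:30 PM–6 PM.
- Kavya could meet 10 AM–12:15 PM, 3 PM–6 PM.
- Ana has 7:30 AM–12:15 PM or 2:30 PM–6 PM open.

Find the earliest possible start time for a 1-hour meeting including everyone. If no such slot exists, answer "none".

16:30

Ines free: 08:30-10:00, 15:15-18:00 (invert busy blocks within the working day).
Uma free: 12:00-14:00, 15:15-17:45.
Nadia free: 09:30-12:00, 16:30-18:00.
Kavya free: 10:00-12:15, 15:00-18:00.
Ana free: 07:30-12:15, 14:30-18:00.
Ines ∩ Uma: 15:15-17:45.
Ines ∩ Uma ∩ Nadia: 16:30-17:45.
Ines ∩ Uma ∩ Nadia ∩ Kavya: 16:30-17:45.
Ines ∩ Uma ∩ Nadia ∩ Kavya ∩ Ana: 16:30-17:45.
The first common window of at least 60 minutes is 16:30-17:45, so the earliest start is 16:30.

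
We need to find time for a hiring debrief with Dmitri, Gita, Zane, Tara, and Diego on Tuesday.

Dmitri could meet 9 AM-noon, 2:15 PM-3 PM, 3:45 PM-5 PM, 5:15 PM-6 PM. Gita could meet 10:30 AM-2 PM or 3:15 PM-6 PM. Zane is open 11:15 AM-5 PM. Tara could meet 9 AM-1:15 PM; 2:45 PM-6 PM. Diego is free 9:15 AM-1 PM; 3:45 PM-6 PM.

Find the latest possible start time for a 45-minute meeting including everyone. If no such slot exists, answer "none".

Dmitri ∩ Gita: 10:30-12:00, 15:45-17:00, 17:15-18:00.
Dmitri ∩ Gita ∩ Zane: 11:15-12:00, 15:45-17:00.
Dmitri ∩ Gita ∩ Zane ∩ Tara: 11:15-12:00, 15:45-17:00.
Dmitri ∩ Gita ∩ Zane ∩ Tara ∩ Diego: 11:15-12:00, 15:45-17:00.
The last common window of at least 45 minutes is 15:45-17:00; a 45-minute meeting can start as late as 16:15 and still end by 17:00.

16:15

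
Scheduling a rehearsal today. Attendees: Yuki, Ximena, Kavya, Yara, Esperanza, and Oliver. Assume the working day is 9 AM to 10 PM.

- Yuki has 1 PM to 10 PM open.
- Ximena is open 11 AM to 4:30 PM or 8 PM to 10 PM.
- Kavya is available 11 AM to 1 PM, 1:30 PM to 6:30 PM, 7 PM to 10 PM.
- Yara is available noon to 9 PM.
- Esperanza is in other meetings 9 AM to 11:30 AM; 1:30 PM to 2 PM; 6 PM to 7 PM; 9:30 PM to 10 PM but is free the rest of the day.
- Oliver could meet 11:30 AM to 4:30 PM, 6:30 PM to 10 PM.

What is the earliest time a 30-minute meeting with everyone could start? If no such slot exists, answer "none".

14:00

Yuki free: 13:00-22:00.
Ximena free: 11:00-16:30, 20:00-22:00.
Kavya free: 11:00-13:00, 13:30-18:30, 19:00-22:00.
Yara free: 12:00-21:00.
Esperanza free: 11:30-13:30, 14:00-18:00, 19:00-21:30 (invert busy blocks within the working day).
Oliver free: 11:30-16:30, 18:30-22:00.
Yuki ∩ Ximena: 13:00-16:30, 20:00-22:00.
Yuki ∩ Ximena ∩ Kavya: 13:30-16:30, 20:00-22:00.
Yuki ∩ Ximena ∩ Kavya ∩ Yara: 13:30-16:30, 20:00-21:00.
Yuki ∩ Ximena ∩ Kavya ∩ Yara ∩ Esperanza: 14:00-16:30, 20:00-21:00.
Yuki ∩ Ximena ∩ Kavya ∩ Yara ∩ Esperanza ∩ Oliver: 14:00-16:30, 20:00-21:00.
Those are the intersection windows.
The first common window of at least 30 minutes is 14:00-16:30, so the earliest start is 14:00.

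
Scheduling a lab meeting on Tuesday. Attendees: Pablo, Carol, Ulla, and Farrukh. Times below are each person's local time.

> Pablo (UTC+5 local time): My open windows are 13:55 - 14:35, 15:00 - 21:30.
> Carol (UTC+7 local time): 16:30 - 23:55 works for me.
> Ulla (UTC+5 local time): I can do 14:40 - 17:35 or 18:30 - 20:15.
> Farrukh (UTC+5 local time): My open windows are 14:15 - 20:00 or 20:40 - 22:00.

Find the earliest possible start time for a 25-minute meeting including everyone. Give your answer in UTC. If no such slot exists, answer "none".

10:00

Pablo in UTC: 08:55-09:35, 10:00-16:30 (subtract 5h to convert from UTC+5).
Carol in UTC: 09:30-16:55 (subtract 7h to convert from UTC+7).
Ulla in UTC: 09:40-12:35, 13:30-15:15 (subtract 5h to convert from UTC+5).
Farrukh in UTC: 09:15-15:00, 15:40-17:00 (subtract 5h to convert from UTC+5).
Pablo ∩ Carol: 09:30-09:35, 10:00-16:30.
Pablo ∩ Carol ∩ Ulla: 10:00-12:35, 13:30-15:15.
Pablo ∩ Carol ∩ Ulla ∩ Farrukh: 10:00-12:35, 13:30-15:00.
The first common window of at least 25 minutes is 10:00-12:35, so the earliest start is 10:00.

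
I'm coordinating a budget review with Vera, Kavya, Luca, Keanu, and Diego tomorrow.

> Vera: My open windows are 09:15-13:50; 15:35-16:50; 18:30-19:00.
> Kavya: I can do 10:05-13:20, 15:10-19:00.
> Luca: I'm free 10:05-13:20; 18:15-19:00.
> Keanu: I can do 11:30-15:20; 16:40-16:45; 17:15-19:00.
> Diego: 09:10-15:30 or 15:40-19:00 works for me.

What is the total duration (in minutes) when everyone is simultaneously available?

140

Vera ∩ Kavya: 10:05-13:20, 15:35-16:50, 18:30-19:00.
Vera ∩ Kavya ∩ Luca: 10:05-13:20, 18:30-19:00.
Vera ∩ Kavya ∩ Luca ∩ Keanu: 11:30-13:20, 18:30-19:00.
Vera ∩ Kavya ∩ Luca ∩ Keanu ∩ Diego: 11:30-13:20, 18:30-19:00.
So the common availability across everyone is 11:30-13:20, 18:30-19:00.
Summing the common windows: 110 + 30 = 140 minutes.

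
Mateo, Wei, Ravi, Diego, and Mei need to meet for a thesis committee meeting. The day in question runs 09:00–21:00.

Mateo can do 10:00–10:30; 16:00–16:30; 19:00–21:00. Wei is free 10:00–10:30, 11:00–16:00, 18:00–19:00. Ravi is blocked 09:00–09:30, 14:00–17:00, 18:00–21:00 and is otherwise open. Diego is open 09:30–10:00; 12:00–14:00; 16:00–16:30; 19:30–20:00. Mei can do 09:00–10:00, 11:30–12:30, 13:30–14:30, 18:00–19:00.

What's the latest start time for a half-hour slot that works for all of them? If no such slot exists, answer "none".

none

Mateo free: 10:00-10:30, 16:00-16:30, 19:00-21:00.
Wei free: 10:00-10:30, 11:00-16:00, 18:00-19:00.
Ravi free: 09:30-14:00, 17:00-18:00 (invert busy blocks within the working day).
Diego free: 09:30-10:00, 12:00-14:00, 16:00-16:30, 19:30-20:00.
Mei free: 09:00-10:00, 11:30-12:30, 13:30-14:30, 18:00-19:00.
Mateo ∩ Wei: 10:00-10:30.
Mateo ∩ Wei ∩ Ravi: 10:00-10:30.
Mateo ∩ Wei ∩ Ravi ∩ Diego: ∅.
Mateo ∩ Wei ∩ Ravi ∩ Diego ∩ Mei: ∅.
There is no time when everyone is free.
No common window is at least 30 minutes long.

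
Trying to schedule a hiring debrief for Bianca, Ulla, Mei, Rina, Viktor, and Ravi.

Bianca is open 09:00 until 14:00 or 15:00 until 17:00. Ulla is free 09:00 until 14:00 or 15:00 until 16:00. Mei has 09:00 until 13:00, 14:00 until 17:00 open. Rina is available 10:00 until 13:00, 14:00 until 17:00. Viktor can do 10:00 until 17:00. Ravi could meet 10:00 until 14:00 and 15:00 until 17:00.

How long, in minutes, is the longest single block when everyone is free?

180

Bianca ∩ Ulla: 09:00-14:00, 15:00-16:00.
Bianca ∩ Ulla ∩ Mei: 09:00-13:00, 15:00-16:00.
Bianca ∩ Ulla ∩ Mei ∩ Rina: 10:00-13:00, 15:00-16:00.
Bianca ∩ Ulla ∩ Mei ∩ Rina ∩ Viktor: 10:00-13:00, 15:00-16:00.
Bianca ∩ Ulla ∩ Mei ∩ Rina ∩ Viktor ∩ Ravi: 10:00-13:00, 15:00-16:00.
Those are the intersection windows.
The longest is 10:00-13:00 at 180 minutes.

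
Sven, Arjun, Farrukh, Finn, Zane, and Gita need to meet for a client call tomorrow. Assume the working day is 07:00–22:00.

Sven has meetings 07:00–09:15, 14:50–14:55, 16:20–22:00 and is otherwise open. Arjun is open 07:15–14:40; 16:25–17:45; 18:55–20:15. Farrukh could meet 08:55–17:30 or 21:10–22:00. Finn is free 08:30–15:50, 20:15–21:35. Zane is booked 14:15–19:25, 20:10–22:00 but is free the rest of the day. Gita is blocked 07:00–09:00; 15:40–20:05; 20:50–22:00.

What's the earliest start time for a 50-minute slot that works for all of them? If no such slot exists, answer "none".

Sven free: 09:15-14:50, 14:55-16:20 (invert busy blocks within the working day).
Arjun free: 07:15-14:40, 16:25-17:45, 18:55-20:15.
Farrukh free: 08:55-17:30, 21:10-22:00.
Finn free: 08:30-15:50, 20:15-21:35.
Zane free: 07:00-14:15, 19:25-20:10 (invert busy blocks within the working day).
Gita free: 09:00-15:40, 20:05-20:50 (invert busy blocks within the working day).
Sven ∩ Arjun: 09:15-14:40.
Sven ∩ Arjun ∩ Farrukh: 09:15-14:40.
Sven ∩ Arjun ∩ Farrukh ∩ Finn: 09:15-14:40.
Sven ∩ Arjun ∩ Farrukh ∩ Finn ∩ Zane: 09:15-14:15.
Sven ∩ Arjun ∩ Farrukh ∩ Finn ∩ Zane ∩ Gita: 09:15-14:15.
The first common window of at least 50 minutes is 09:15-14:15, so the earliest start is 09:15.

09:15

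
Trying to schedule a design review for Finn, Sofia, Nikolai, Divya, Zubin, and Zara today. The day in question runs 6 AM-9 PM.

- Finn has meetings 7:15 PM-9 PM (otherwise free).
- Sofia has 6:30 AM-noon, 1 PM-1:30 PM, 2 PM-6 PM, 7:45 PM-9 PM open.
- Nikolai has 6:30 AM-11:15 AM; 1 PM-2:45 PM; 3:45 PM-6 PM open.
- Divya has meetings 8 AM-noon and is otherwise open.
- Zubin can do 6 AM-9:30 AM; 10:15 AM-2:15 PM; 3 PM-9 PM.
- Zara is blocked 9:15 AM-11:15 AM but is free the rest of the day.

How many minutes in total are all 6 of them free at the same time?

Finn free: 06:00-19:15 (invert busy blocks within the working day).
Sofia free: 06:30-12:00, 13:00-13:30, 14:00-18:00, 19:45-21:00.
Nikolai free: 06:30-11:15, 13:00-14:45, 15:45-18:00.
Divya free: 06:00-08:00, 12:00-21:00 (invert busy blocks within the working day).
Zubin free: 06:00-09:30, 10:15-14:15, 15:00-21:00.
Zara free: 06:00-09:15, 11:15-21:00 (invert busy blocks within the working day).
Finn ∩ Sofia: 06:30-12:00, 13:00-13:30, 14:00-18:00.
Finn ∩ Sofia ∩ Nikolai: 06:30-11:15, 13:00-13:30, 14:00-14:45, 15:45-18:00.
Finn ∩ Sofia ∩ Nikolai ∩ Divya: 06:30-08:00, 13:00-13:30, 14:00-14:45, 15:45-18:00.
Finn ∩ Sofia ∩ Nikolai ∩ Divya ∩ Zubin: 06:30-08:00, 13:00-13:30, 14:00-14:15, 15:45-18:00.
Finn ∩ Sofia ∩ Nikolai ∩ Divya ∩ Zubin ∩ Zara: 06:30-08:00, 13:00-13:30, 14:00-14:15, 15:45-18:00.
So the common availability across everyone is 06:30-08:00, 13:00-13:30, 14:00-14:15, 15:45-18:00.
Summing the common windows: 90 + 30 + 15 + 135 = 270 minutes.

270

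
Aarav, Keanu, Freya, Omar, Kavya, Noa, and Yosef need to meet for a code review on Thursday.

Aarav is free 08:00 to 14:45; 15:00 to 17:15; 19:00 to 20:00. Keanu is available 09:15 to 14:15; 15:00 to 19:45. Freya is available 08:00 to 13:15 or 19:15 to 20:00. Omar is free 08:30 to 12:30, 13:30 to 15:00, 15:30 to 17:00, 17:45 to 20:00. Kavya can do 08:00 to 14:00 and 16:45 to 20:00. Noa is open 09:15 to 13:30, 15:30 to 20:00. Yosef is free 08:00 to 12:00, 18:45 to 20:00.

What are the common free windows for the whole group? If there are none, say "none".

09:15-12:00, 19:15-19:45

Aarav ∩ Keanu: 09:15-14:15, 15:00-17:15, 19:00-19:45.
Aarav ∩ Keanu ∩ Freya: 09:15-13:15, 19:15-19:45.
Aarav ∩ Keanu ∩ Freya ∩ Omar: 09:15-12:30, 19:15-19:45.
Aarav ∩ Keanu ∩ Freya ∩ Omar ∩ Kavya: 09:15-12:30, 19:15-19:45.
Aarav ∩ Keanu ∩ Freya ∩ Omar ∩ Kavya ∩ Noa: 09:15-12:30, 19:15-19:45.
Aarav ∩ Keanu ∩ Freya ∩ Omar ∩ Kavya ∩ Noa ∩ Yosef: 09:15-12:00, 19:15-19:45.
Those are the intersection windows.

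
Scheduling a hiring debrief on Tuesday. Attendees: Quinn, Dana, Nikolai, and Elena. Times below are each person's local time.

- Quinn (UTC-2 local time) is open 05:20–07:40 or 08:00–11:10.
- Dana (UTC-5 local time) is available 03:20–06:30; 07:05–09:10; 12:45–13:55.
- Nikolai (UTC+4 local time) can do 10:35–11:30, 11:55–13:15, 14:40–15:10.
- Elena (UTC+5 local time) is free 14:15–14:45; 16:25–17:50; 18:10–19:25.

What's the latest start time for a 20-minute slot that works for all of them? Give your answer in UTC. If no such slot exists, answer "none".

none

Quinn in UTC: 07:20-09:40, 10:00-13:10 (add 2h to convert from UTC-2).
Dana in UTC: 08:20-11:30, 12:05-14:10, 17:45-18:55 (add 5h to convert from UTC-5).
Nikolai in UTC: 06:35-07:30, 07:55-09:15, 10:40-11:10 (subtract 4h to convert from UTC+4).
Elena in UTC: 09:15-09:45, 11:25-12:50, 13:10-14:25 (subtract 5h to convert from UTC+5).
Quinn ∩ Dana: 08:20-09:40, 10:00-11:30, 12:05-13:10.
Quinn ∩ Dana ∩ Nikolai: 08:20-09:15, 10:40-11:10.
Quinn ∩ Dana ∩ Nikolai ∩ Elena: ∅.
There is no time when everyone is free.
No common window is at least 20 minutes long.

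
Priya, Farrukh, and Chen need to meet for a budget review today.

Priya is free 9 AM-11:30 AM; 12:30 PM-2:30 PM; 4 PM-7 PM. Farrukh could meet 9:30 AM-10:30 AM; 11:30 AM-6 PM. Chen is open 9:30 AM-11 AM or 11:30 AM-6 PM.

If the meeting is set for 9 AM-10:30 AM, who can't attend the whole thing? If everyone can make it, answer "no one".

Chen, Farrukh

Priya: free for 09:00-10:30. Farrukh: not fully free for 09:00-10:30. Chen: not fully free for 09:00-10:30.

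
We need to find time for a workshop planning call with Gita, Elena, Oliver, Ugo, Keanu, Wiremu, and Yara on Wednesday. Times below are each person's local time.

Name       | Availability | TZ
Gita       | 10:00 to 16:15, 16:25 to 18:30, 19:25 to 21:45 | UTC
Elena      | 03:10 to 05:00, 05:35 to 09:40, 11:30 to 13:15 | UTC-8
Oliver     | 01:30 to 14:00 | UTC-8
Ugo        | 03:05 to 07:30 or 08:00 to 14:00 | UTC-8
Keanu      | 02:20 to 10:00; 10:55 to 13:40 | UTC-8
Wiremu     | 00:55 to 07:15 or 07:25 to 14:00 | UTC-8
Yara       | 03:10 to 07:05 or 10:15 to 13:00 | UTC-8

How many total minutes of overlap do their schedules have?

290

Gita in UTC: 10:00-16:15, 16:25-18:30, 19:25-21:45.
Elena in UTC: 11:10-13:00, 13:35-17:40, 19:30-21:15 (add 8h to convert from UTC-8).
Oliver in UTC: 09:30-22:00 (add 8h to convert from UTC-8).
Ugo in UTC: 11:05-15:30, 16:00-22:00 (add 8h to convert from UTC-8).
Keanu in UTC: 10:20-18:00, 18:55-21:40 (add 8h to convert from UTC-8).
Wiremu in UTC: 08:55-15:15, 15:25-22:00 (add 8h to convert from UTC-8).
Yara in UTC: 11:10-15:05, 18:15-21:00 (add 8h to convert from UTC-8).
Gita ∩ Elena: 11:10-13:00, 13:35-16:15, 16:25-17:40, 19:30-21:15.
Gita ∩ Elena ∩ Oliver: 11:10-13:00, 13:35-16:15, 16:25-17:40, 19:30-21:15.
Gita ∩ Elena ∩ Oliver ∩ Ugo: 11:10-13:00, 13:35-15:30, 16:00-16:15, 16:25-17:40, 19:30-21:15.
Gita ∩ Elena ∩ Oliver ∩ Ugo ∩ Keanu: 11:10-13:00, 13:35-15:30, 16:00-16:15, 16:25-17:40, 19:30-21:15.
Gita ∩ Elena ∩ Oliver ∩ Ugo ∩ Keanu ∩ Wiremu: 11:10-13:00, 13:35-15:15, 15:25-15:30, 16:00-16:15, 16:25-17:40, 19:30-21:15.
Gita ∩ Elena ∩ Oliver ∩ Ugo ∩ Keanu ∩ Wiremu ∩ Yara: 11:10-13:00, 13:35-15:05, 19:30-21:00.
Summing the common windows: 110 + 90 + 90 = 290 minutes.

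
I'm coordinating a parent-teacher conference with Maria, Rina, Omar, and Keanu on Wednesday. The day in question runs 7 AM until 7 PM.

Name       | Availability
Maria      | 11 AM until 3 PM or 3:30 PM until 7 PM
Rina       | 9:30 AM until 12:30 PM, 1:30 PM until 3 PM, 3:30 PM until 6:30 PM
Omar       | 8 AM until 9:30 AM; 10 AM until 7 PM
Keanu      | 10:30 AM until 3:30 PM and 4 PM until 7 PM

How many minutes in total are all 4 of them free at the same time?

Maria ∩ Rina: 11:00-12:30, 13:30-15:00, 15:30-18:30.
Maria ∩ Rina ∩ Omar: 11:00-12:30, 13:30-15:00, 15:30-18:30.
Maria ∩ Rina ∩ Omar ∩ Keanu: 11:00-12:30, 13:30-15:00, 16:00-18:30.
So the common availability across everyone is 11:00-12:30, 13:30-15:00, 16:00-18:30.
Summing the common windows: 90 + 90 + 150 = 330 minutes.

330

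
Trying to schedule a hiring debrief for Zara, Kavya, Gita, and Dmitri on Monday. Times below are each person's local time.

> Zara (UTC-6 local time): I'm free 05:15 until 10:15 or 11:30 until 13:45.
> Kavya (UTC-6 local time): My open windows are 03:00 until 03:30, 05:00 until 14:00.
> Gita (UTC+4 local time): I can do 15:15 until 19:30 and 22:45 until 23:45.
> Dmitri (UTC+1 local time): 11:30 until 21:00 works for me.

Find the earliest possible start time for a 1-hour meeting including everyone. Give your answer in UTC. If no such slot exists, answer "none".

Zara in UTC: 11:15-16:15, 17:30-19:45 (add 6h to convert from UTC-6).
Kavya in UTC: 09:00-09:30, 11:00-20:00 (add 6h to convert from UTC-6).
Gita in UTC: 11:15-15:30, 18:45-19:45 (subtract 4h to convert from UTC+4).
Dmitri in UTC: 10:30-20:00 (subtract 1h to convert from UTC+1).
Zara ∩ Kavya: 11:15-16:15, 17:30-19:45.
Zara ∩ Kavya ∩ Gita: 11:15-15:30, 18:45-19:45.
Zara ∩ Kavya ∩ Gita ∩ Dmitri: 11:15-15:30, 18:45-19:45.
Those are the intersection windows.
The first common window of at least 60 minutes is 11:15-15:30, so the earliest start is 11:15.

11:15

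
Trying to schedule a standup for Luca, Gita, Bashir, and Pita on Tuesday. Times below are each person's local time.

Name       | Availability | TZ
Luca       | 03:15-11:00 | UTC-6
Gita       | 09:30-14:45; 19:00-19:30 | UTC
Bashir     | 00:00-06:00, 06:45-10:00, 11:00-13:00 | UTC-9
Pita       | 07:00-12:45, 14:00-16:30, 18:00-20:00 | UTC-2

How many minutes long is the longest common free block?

Luca in UTC: 09:15-17:00 (add 6h to convert from UTC-6).
Gita in UTC: 09:30-14:45, 19:00-19:30.
Bashir in UTC: 09:00-15:00, 15:45-19:00, 20:00-22:00 (add 9h to convert from UTC-9).
Pita in UTC: 09:00-14:45, 16:00-18:30, 20:00-22:00 (add 2h to convert from UTC-2).
Luca ∩ Gita: 09:30-14:45.
Luca ∩ Gita ∩ Bashir: 09:30-14:45.
Luca ∩ Gita ∩ Bashir ∩ Pita: 09:30-14:45.
The longest is 09:30-14:45 at 315 minutes.

315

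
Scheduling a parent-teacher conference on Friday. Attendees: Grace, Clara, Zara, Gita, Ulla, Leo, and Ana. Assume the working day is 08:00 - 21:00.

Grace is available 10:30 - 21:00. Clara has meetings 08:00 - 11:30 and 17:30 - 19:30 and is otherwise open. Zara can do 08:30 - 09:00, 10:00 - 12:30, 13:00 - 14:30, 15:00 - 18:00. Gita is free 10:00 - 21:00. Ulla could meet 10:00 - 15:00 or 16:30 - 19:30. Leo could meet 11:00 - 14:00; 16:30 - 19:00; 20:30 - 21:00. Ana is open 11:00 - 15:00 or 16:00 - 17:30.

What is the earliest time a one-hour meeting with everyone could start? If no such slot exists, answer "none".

Grace free: 10:30-21:00.
Clara free: 11:30-17:30, 19:30-21:00 (invert busy blocks within the working day).
Zara free: 08:30-09:00, 10:00-12:30, 13:00-14:30, 15:00-18:00.
Gita free: 10:00-21:00.
Ulla free: 10:00-15:00, 16:30-19:30.
Leo free: 11:00-14:00, 16:30-19:00, 20:30-21:00.
Ana free: 11:00-15:00, 16:00-17:30.
Grace ∩ Clara: 11:30-17:30, 19:30-21:00.
Grace ∩ Clara ∩ Zara: 11:30-12:30, 13:00-14:30, 15:00-17:30.
Grace ∩ Clara ∩ Zara ∩ Gita: 11:30-12:30, 13:00-14:30, 15:00-17:30.
Grace ∩ Clara ∩ Zara ∩ Gita ∩ Ulla: 11:30-12:30, 13:00-14:30, 16:30-17:30.
Grace ∩ Clara ∩ Zara ∩ Gita ∩ Ulla ∩ Leo: 11:30-12:30, 13:00-14:00, 16:30-17:30.
Grace ∩ Clara ∩ Zara ∩ Gita ∩ Ulla ∩ Leo ∩ Ana: 11:30-12:30, 13:00-14:00, 16:30-17:30.
The first common window of at least 60 minutes is 11:30-12:30, so the earliest start is 11:30.

11:30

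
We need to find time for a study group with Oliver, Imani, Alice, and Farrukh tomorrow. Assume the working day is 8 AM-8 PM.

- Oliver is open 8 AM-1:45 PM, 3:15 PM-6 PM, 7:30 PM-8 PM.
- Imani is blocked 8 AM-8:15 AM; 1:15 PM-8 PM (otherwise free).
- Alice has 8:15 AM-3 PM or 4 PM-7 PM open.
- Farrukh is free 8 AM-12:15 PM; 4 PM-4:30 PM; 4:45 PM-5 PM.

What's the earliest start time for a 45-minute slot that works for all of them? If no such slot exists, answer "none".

Oliver free: 08:00-13:45, 15:15-18:00, 19:30-20:00.
Imani free: 08:15-13:15 (invert busy blocks within the working day).
Alice free: 08:15-15:00, 16:00-19:00.
Farrukh free: 08:00-12:15, 16:00-16:30, 16:45-17:00.
Oliver ∩ Imani: 08:15-13:15.
Oliver ∩ Imani ∩ Alice: 08:15-13:15.
Oliver ∩ Imani ∩ Alice ∩ Farrukh: 08:15-12:15.
So the common availability across everyone is 08:15-12:15.
The first common window of at least 45 minutes is 08:15-12:15, so the earliest start is 08:15.

08:15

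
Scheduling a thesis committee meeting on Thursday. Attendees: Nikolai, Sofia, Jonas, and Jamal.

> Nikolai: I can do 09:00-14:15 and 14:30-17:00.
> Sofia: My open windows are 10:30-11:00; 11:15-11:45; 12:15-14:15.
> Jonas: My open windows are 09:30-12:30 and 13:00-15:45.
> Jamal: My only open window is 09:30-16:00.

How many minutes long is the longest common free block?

Nikolai ∩ Sofia: 10:30-11:00, 11:15-11:45, 12:15-14:15.
Nikolai ∩ Sofia ∩ Jonas: 10:30-11:00, 11:15-11:45, 12:15-12:30, 13:00-14:15.
Nikolai ∩ Sofia ∩ Jonas ∩ Jamal: 10:30-11:00, 11:15-11:45, 12:15-12:30, 13:00-14:15.
The longest is 13:00-14:15 at 75 minutes.

75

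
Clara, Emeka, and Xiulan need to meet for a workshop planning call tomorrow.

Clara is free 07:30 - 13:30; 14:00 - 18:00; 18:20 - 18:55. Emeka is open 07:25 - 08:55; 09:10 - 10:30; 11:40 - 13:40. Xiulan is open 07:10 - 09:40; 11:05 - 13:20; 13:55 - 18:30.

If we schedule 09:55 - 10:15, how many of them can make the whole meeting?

2

Clara and Emeka can make the full 09:55-10:15 slot — that's 2.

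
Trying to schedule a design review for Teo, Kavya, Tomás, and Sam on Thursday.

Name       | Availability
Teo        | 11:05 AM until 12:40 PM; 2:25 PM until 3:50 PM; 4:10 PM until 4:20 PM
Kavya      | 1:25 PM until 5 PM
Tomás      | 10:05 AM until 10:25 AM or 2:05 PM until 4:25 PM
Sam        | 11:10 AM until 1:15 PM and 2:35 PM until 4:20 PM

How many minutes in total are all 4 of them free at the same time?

Teo ∩ Kavya: 14:25-15:50, 16:10-16:20.
Teo ∩ Kavya ∩ Tomás: 14:25-15:50, 16:10-16:20.
Teo ∩ Kavya ∩ Tomás ∩ Sam: 14:35-15:50, 16:10-16:20.
Summing the common windows: 75 + 10 = 85 minutes.

85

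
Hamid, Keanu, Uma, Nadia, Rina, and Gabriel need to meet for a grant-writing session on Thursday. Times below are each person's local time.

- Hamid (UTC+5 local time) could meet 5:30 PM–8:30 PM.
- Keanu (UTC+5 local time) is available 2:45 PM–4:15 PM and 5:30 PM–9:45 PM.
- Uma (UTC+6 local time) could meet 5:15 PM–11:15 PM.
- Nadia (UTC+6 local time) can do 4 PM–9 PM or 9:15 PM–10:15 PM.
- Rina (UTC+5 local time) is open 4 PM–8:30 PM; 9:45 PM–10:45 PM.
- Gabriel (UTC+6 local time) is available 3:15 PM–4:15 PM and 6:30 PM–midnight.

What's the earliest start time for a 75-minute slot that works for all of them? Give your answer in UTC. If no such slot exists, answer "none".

Hamid in UTC: 12:30-15:30 (subtract 5h to convert from UTC+5).
Keanu in UTC: 09:45-11:15, 12:30-16:45 (subtract 5h to convert from UTC+5).
Uma in UTC: 11:15-17:15 (subtract 6h to convert from UTC+6).
Nadia in UTC: 10:00-15:00, 15:15-16:15 (subtract 6h to convert from UTC+6).
Rina in UTC: 11:00-15:30, 16:45-17:45 (subtract 5h to convert from UTC+5).
Gabriel in UTC: 09:15-10:15, 12:30-18:00 (subtract 6h to convert from UTC+6).
Hamid ∩ Keanu: 12:30-15:30.
Hamid ∩ Keanu ∩ Uma: 12:30-15:30.
Hamid ∩ Keanu ∩ Uma ∩ Nadia: 12:30-15:00, 15:15-15:30.
Hamid ∩ Keanu ∩ Uma ∩ Nadia ∩ Rina: 12:30-15:00, 15:15-15:30.
Hamid ∩ Keanu ∩ Uma ∩ Nadia ∩ Rina ∩ Gabriel: 12:30-15:00, 15:15-15:30.
Those are the intersection windows.
The first common window of at least 75 minutes is 12:30-15:00, so the earliest start is 12:30.

12:30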